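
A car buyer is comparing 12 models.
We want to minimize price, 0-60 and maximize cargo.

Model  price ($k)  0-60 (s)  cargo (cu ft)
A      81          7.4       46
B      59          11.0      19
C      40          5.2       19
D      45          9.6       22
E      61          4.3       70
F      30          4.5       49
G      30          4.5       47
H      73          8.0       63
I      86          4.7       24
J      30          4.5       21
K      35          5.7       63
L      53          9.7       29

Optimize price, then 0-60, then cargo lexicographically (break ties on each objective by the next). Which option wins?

F

First minimize price: best is 30, kept {F, G, J}.
Then minimize 0-60: best is 4.5, kept {F, G, J}.
Then maximize cargo: best is 49, kept {F}.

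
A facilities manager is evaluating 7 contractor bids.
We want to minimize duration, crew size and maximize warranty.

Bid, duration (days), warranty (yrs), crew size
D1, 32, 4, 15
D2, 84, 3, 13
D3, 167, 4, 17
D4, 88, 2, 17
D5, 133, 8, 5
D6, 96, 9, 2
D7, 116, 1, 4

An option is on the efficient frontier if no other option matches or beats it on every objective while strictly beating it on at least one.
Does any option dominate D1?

D2: worse on duration (84 vs 32).
D3: worse on duration (167 vs 32).
D4: worse on duration (88 vs 32).
D5: worse on duration (133 vs 32).
D6: worse on duration (96 vs 32).
D7: worse on duration (116 vs 32).
No option is at least as good as D1 on every objective and strictly better on one.

No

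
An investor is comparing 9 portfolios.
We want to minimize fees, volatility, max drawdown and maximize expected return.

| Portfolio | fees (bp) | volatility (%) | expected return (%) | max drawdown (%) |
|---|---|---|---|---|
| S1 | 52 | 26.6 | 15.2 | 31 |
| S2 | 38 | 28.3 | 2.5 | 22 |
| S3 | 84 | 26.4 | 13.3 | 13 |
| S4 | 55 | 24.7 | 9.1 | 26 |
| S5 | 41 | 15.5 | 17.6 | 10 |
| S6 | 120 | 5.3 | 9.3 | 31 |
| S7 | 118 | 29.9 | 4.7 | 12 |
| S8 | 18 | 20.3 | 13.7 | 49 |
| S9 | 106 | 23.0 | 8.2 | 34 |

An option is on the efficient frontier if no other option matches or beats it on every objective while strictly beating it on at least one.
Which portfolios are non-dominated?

S2, S5, S6, S8

S1: dominated by S5 (fees 41≤52, volatility 15.5≤26.6, expected return 17.6≥15.2, max drawdown 10≤31).
S2: not dominated.
S3: dominated by S5 (fees 41≤84, volatility 15.5≤26.4, expected return 17.6≥13.3, max drawdown 10≤13).
S4: dominated by S5 (fees 41≤55, volatility 15.5≤24.7, expected return 17.6≥9.1, max drawdown 10≤26).
S5: not dominated (best expected return).
S6: not dominated (best volatility).
S7: dominated by S5 (fees 41≤118, volatility 15.5≤29.9, expected return 17.6≥4.7, max drawdown 10≤12).
S8: not dominated (best fees).
S9: dominated by S5 (fees 41≤106, volatility 15.5≤23.0, expected return 17.6≥8.2, max drawdown 10≤34).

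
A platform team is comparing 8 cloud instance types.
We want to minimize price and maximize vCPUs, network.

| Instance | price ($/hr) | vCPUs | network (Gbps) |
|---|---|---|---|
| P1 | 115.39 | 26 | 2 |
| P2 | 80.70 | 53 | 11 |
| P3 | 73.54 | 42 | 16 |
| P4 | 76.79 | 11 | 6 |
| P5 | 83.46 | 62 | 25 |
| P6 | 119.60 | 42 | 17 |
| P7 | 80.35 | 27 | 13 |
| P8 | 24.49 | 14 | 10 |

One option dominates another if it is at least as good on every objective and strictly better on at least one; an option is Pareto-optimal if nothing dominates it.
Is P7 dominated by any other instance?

P3 vs P7: price 73.54≤80.35, vCPUs 42≥27, network 16≥13 — P3 is at least as good on every objective and strictly better on at least one, so P3 dominates P7.

Yes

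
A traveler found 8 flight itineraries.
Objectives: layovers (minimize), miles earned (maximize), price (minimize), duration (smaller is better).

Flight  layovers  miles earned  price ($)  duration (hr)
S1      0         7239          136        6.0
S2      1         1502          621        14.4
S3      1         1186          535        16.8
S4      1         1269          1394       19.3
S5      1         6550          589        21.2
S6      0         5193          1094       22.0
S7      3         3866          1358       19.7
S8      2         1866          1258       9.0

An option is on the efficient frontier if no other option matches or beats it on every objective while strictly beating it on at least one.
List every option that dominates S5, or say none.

S1: layovers 0≤1, miles earned 7239≥6550, price 136≤589, duration 6.0≤21.2 — dominates S5.
Others (S2, S3, S4, S6, S7, S8) are each worse than S5 on at least one objective.

S1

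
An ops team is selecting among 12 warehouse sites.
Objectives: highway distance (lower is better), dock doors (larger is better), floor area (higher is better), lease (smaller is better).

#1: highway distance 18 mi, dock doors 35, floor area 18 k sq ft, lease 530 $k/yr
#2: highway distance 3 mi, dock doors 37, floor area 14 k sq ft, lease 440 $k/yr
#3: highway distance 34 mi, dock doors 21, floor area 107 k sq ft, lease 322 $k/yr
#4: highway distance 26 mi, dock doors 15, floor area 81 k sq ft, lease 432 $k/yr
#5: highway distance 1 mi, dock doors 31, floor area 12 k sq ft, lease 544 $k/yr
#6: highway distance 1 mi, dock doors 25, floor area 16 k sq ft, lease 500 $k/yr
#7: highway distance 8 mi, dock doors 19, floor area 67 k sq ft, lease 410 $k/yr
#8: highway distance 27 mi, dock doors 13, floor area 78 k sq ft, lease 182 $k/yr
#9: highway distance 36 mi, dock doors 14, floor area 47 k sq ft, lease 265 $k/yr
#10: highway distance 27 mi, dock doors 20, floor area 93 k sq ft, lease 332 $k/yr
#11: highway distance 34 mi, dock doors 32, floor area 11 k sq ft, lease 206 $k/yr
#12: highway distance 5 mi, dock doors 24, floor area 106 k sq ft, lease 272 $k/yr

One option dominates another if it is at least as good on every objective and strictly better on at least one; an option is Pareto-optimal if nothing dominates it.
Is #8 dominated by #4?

No

#4 vs #8: #4 is worse on lease (432 vs 182), so it does not dominate #8.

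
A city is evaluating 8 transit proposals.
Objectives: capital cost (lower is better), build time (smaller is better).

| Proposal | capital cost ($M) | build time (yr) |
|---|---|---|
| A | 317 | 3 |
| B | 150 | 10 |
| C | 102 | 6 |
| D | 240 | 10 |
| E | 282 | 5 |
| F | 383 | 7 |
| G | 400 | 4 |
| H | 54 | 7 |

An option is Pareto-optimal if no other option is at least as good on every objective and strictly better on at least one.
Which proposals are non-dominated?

A, C, E, H

A: not dominated (best build time).
B: dominated by C (capital cost 102≤150, build time 6≤10).
C: not dominated.
D: dominated by B (capital cost 150≤240, build time 10≤10).
E: not dominated.
F: dominated by A (capital cost 317≤383, build time 3≤7).
G: dominated by A (capital cost 317≤400, build time 3≤4).
H: not dominated (best capital cost).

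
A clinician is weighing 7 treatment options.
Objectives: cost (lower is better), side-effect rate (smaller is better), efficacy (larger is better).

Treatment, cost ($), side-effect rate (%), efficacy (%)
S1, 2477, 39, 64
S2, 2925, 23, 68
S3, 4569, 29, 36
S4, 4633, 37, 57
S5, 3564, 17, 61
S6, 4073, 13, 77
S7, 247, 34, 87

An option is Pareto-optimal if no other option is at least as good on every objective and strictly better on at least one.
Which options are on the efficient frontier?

S2, S5, S6, S7

S1: dominated by S7 (cost 247≤2477, side-effect rate 34≤39, efficacy 87≥64).
S2: not dominated.
S3: dominated by S2 (cost 2925≤4569, side-effect rate 23≤29, efficacy 68≥36).
S4: dominated by S2 (cost 2925≤4633, side-effect rate 23≤37, efficacy 68≥57).
S5: not dominated.
S6: not dominated (best side-effect rate).
S7: not dominated (best cost).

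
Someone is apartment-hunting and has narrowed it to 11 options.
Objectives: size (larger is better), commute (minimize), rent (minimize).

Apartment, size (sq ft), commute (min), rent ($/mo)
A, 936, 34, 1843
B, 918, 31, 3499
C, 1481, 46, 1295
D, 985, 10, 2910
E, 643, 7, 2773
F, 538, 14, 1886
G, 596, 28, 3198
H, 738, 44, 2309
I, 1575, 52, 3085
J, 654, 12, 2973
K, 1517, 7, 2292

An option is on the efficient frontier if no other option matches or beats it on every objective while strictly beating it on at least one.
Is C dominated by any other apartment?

A: worse on size (936 vs 1481).
B: worse on size (918 vs 1481).
D: worse on size (985 vs 1481).
E: worse on size (643 vs 1481).
F: worse on size (538 vs 1481).
G: worse on size (596 vs 1481).
H: worse on size (738 vs 1481).
I: worse on commute (52 vs 46).
J: worse on size (654 vs 1481).
K: worse on rent (2292 vs 1295).
No option is at least as good as C on every objective and strictly better on one.

No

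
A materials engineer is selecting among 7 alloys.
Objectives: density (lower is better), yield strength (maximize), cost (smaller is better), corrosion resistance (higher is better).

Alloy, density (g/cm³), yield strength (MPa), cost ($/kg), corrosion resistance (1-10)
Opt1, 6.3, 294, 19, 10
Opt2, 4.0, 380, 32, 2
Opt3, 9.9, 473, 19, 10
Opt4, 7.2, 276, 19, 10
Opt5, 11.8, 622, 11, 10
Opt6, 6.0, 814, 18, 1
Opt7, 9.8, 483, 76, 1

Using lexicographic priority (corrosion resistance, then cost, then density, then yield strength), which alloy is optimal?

Opt5

First maximize corrosion resistance: best is 10, kept {Opt1, Opt3, Opt4, Opt5}.
Then minimize cost: best is 11, kept {Opt5}.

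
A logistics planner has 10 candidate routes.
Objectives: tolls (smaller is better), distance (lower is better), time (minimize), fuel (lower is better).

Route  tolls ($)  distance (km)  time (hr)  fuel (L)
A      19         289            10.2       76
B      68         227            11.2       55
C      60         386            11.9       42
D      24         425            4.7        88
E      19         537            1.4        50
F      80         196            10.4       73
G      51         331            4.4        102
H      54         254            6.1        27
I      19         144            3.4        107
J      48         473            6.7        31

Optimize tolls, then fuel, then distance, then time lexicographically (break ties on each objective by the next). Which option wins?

First minimize tolls: best is 19, kept {A, E, I}.
Then minimize fuel: best is 50, kept {E}.

E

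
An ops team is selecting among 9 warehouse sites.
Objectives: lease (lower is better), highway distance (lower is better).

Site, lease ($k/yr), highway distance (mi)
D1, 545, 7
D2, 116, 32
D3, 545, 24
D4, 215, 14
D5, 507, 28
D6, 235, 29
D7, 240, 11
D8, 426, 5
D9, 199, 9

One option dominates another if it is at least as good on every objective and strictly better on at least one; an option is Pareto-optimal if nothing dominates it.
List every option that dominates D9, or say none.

D1: worse on lease (545 vs 199).
D2: worse on highway distance (32 vs 9).
D3: worse on lease (545 vs 199).
D4: worse on lease (215 vs 199).
D5: worse on lease (507 vs 199).
D6: worse on lease (235 vs 199).
D7: worse on lease (240 vs 199).
D8: worse on lease (426 vs 199).
No option dominates D9.

none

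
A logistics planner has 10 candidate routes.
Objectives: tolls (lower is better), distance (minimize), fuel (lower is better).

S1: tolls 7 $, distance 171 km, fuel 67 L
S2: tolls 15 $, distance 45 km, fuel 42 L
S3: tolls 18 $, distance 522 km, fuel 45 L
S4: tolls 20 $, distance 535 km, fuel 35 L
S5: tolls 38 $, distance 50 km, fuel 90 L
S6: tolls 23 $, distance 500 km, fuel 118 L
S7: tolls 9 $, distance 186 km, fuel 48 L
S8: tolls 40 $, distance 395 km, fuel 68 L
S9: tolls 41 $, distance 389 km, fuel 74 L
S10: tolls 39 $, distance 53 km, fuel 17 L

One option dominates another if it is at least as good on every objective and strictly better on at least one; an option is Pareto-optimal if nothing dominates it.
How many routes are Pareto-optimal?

5

S1: not dominated (best tolls).
S2: not dominated (best distance).
S3: dominated by S2 (tolls 15≤18, distance 45≤522, fuel 42≤45).
S4: not dominated.
S5: dominated by S2 (tolls 15≤38, distance 45≤50, fuel 42≤90).
S6: dominated by S1 (tolls 7≤23, distance 171≤500, fuel 67≤118).
S7: not dominated.
S8: dominated by S1 (tolls 7≤40, distance 171≤395, fuel 67≤68).
S9: dominated by S1 (tolls 7≤41, distance 171≤389, fuel 67≤74).
S10: not dominated (best fuel).
Pareto-optimal: S1, S2, S4, S7, S10 → 5.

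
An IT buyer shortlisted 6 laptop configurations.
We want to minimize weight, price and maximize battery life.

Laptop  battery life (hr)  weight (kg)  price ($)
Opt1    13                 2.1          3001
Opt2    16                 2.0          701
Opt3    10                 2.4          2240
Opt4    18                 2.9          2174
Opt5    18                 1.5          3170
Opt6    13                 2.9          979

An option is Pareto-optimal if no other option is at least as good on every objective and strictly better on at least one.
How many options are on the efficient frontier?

3

Opt1: dominated by Opt2 (battery life 16≥13, weight 2.0≤2.1, price 701≤3001).
Opt2: not dominated (best price).
Opt3: dominated by Opt2 (battery life 16≥10, weight 2.0≤2.4, price 701≤2240).
Opt4: not dominated.
Opt5: not dominated (best weight).
Opt6: dominated by Opt2 (battery life 16≥13, weight 2.0≤2.9, price 701≤979).
Pareto-optimal: Opt2, Opt4, Opt5 → 3.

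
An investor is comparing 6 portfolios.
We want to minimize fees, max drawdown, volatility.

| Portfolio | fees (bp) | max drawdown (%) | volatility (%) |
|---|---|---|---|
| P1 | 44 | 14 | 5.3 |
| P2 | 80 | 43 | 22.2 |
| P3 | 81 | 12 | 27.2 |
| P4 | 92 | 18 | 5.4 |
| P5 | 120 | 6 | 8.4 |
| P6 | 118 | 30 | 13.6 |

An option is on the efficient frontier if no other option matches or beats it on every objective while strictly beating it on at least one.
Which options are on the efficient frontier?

P1, P3, P5

P1: not dominated (best fees).
P2: dominated by P1 (fees 44≤80, max drawdown 14≤43, volatility 5.3≤22.2).
P3: not dominated.
P4: dominated by P1 (fees 44≤92, max drawdown 14≤18, volatility 5.3≤5.4).
P5: not dominated (best max drawdown).
P6: dominated by P1 (fees 44≤118, max drawdown 14≤30, volatility 5.3≤13.6).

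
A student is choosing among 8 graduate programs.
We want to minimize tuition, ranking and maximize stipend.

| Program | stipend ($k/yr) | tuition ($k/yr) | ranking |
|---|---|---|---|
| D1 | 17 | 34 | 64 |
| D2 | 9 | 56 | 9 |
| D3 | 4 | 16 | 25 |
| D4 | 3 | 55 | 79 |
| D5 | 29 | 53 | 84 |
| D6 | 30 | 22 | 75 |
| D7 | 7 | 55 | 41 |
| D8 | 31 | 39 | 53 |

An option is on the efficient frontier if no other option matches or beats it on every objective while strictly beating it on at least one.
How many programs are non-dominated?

6

D1: not dominated.
D2: not dominated (best ranking).
D3: not dominated (best tuition).
D4: dominated by D1 (stipend 17≥3, tuition 34≤55, ranking 64≤79).
D5: dominated by D6 (stipend 30≥29, tuition 22≤53, ranking 75≤84).
D6: not dominated.
D7: not dominated.
D8: not dominated (best stipend).
Pareto-optimal: D1, D2, D3, D6, D7, D8 → 6.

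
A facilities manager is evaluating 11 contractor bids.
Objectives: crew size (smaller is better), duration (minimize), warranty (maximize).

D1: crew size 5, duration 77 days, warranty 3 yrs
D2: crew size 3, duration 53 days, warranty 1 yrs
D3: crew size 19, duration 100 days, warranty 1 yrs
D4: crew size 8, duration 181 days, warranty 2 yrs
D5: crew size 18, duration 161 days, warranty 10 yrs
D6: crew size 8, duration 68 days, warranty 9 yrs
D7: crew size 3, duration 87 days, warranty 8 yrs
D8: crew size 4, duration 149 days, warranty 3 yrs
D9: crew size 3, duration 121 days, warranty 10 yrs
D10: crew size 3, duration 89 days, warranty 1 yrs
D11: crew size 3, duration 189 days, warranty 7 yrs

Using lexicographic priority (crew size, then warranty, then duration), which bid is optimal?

First minimize crew size: best is 3, kept {D2, D7, D9, D10, D11}.
Then maximize warranty: best is 10, kept {D9}.

D9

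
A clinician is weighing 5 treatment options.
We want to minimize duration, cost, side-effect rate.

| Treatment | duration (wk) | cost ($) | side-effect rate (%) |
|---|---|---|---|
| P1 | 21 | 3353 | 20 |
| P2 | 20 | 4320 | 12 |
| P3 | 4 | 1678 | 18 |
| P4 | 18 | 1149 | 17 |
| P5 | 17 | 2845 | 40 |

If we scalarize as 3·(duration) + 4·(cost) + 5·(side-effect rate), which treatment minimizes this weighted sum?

P1: 3·21 + 4·3353 + 5·20 = 13575
P2: 3·20 + 4·4320 + 5·12 = 17400
P3: 3·4 + 4·1678 + 5·18 = 6814
P4: 3·18 + 4·1149 + 5·17 = 4735
P5: 3·17 + 4·2845 + 5·40 = 11631
Lowest: P4 at 4735.

P4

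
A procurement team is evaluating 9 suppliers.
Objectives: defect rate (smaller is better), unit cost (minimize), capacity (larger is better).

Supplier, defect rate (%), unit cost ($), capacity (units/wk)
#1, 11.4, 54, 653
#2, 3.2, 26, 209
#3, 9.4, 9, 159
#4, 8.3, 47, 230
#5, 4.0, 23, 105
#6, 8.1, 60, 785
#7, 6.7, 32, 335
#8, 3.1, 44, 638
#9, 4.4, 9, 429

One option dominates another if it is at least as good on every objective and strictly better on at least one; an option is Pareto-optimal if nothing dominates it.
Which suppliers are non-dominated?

#1: not dominated.
#2: not dominated.
#3: dominated by #9 (defect rate 4.4≤9.4, unit cost 9≤9, capacity 429≥159).
#4: dominated by #7 (defect rate 6.7≤8.3, unit cost 32≤47, capacity 335≥230).
#5: not dominated.
#6: not dominated (best capacity).
#7: dominated by #9 (defect rate 4.4≤6.7, unit cost 9≤32, capacity 429≥335).
#8: not dominated (best defect rate).
#9: not dominated.

#1, #2, #5, #6, #8, #9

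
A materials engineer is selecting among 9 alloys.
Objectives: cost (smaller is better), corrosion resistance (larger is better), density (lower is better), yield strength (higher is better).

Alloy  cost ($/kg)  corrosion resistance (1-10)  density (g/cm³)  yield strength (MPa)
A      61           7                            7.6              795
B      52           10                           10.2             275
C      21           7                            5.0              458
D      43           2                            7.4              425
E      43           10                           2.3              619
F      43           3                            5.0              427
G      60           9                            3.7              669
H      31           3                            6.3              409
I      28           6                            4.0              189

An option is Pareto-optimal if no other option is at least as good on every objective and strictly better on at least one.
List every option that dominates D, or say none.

C: cost 21≤43, corrosion resistance 7≥2, density 5.0≤7.4, yield strength 458≥425 — dominates D.
E: cost 43≤43, corrosion resistance 10≥2, density 2.3≤7.4, yield strength 619≥425 — dominates D.
F: cost 43≤43, corrosion resistance 3≥2, density 5.0≤7.4, yield strength 427≥425 — dominates D.
Others (A, B, G, H, I) are each worse than D on at least one objective.

C, E, F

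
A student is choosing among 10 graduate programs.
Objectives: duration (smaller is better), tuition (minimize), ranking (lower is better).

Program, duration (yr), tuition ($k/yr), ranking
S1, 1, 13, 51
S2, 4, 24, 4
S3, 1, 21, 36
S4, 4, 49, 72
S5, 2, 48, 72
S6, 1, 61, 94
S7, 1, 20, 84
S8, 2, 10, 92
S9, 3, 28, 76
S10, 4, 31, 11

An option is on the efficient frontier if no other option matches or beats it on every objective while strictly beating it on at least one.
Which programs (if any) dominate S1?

S2: worse on duration (4 vs 1).
S3: worse on tuition (21 vs 13).
S4: worse on duration (4 vs 1).
S5: worse on duration (2 vs 1).
S6: worse on tuition (61 vs 13).
S7: worse on tuition (20 vs 13).
S8: worse on duration (2 vs 1).
S9: worse on duration (3 vs 1).
S10: worse on duration (4 vs 1).
No option dominates S1.

none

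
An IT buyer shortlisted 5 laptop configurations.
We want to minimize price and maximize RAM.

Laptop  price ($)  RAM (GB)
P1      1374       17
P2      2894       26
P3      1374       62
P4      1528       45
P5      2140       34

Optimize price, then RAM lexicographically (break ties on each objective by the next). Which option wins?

First minimize price: best is 1374, kept {P1, P3}.
Then maximize RAM: best is 62, kept {P3}.

P3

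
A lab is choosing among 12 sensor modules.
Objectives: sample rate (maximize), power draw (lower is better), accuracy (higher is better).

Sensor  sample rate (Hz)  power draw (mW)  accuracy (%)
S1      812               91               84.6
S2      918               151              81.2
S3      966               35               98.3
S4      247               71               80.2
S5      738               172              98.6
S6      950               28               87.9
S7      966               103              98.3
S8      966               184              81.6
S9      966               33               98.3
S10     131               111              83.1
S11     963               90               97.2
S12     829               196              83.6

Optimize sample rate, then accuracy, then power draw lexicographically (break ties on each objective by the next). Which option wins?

First maximize sample rate: best is 966, kept {S3, S7, S8, S9}.
Then maximize accuracy: best is 98.3, kept {S3, S7, S9}.
Then minimize power draw: best is 33, kept {S9}.

S9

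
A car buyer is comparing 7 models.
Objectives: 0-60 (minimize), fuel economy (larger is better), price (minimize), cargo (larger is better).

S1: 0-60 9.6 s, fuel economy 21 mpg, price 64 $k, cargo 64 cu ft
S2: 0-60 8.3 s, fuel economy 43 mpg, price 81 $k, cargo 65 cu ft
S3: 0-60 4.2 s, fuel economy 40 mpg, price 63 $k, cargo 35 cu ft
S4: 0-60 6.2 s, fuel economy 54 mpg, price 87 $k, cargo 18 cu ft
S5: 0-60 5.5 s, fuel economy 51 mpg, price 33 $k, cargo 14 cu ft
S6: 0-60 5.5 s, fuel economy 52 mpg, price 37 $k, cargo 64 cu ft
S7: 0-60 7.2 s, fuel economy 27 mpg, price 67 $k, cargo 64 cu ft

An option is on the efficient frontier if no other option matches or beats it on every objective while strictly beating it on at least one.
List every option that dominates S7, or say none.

S6: 0-60 5.5≤7.2, fuel economy 52≥27, price 37≤67, cargo 64≥64 — dominates S7.
Others (S1, S2, S3, S4, S5) are each worse than S7 on at least one objective.

S6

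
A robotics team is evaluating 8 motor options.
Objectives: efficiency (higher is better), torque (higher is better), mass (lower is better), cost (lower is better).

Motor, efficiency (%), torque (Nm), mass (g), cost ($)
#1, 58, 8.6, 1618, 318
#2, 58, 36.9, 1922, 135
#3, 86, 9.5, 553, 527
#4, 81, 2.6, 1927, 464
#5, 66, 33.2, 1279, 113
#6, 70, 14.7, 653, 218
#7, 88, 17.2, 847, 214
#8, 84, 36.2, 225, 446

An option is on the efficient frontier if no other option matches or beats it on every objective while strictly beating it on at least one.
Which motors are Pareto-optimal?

#1: dominated by #5 (efficiency 66≥58, torque 33.2≥8.6, mass 1279≤1618, cost 113≤318).
#2: not dominated (best torque).
#3: not dominated.
#4: dominated by #7 (efficiency 88≥81, torque 17.2≥2.6, mass 847≤1927, cost 214≤464).
#5: not dominated (best cost).
#6: not dominated.
#7: not dominated (best efficiency).
#8: not dominated (best mass).

#2, #3, #5, #6, #7, #8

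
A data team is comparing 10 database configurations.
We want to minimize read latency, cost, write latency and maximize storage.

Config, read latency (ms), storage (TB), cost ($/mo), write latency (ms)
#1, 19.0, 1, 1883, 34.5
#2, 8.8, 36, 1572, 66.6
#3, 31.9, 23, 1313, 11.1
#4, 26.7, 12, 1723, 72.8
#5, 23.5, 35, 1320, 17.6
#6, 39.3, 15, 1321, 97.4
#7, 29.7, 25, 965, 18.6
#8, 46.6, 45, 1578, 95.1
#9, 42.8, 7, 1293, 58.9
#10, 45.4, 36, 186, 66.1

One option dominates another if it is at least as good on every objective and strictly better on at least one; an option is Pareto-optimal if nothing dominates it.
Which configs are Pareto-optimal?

#1: not dominated.
#2: not dominated (best read latency).
#3: not dominated (best write latency).
#4: dominated by #2 (read latency 8.8≤26.7, storage 36≥12, cost 1572≤1723, write latency 66.6≤72.8).
#5: not dominated.
#6: dominated by #3 (read latency 31.9≤39.3, storage 23≥15, cost 1313≤1321, write latency 11.1≤97.4).
#7: not dominated.
#8: not dominated (best storage).
#9: dominated by #7 (read latency 29.7≤42.8, storage 25≥7, cost 965≤1293, write latency 18.6≤58.9).
#10: not dominated (best cost).

#1, #2, #3, #5, #7, #8, #10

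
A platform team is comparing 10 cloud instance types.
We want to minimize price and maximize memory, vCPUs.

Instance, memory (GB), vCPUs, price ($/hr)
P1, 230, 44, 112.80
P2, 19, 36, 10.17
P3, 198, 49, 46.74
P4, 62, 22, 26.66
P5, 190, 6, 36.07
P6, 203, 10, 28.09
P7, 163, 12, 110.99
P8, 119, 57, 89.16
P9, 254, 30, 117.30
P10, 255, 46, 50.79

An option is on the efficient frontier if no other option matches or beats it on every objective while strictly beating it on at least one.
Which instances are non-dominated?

P1: dominated by P10 (memory 255≥230, vCPUs 46≥44, price 50.79≤112.80).
P2: not dominated (best price).
P3: not dominated.
P4: not dominated.
P5: dominated by P6 (memory 203≥190, vCPUs 10≥6, price 28.09≤36.07).
P6: not dominated.
P7: dominated by P3 (memory 198≥163, vCPUs 49≥12, price 46.74≤110.99).
P8: not dominated (best vCPUs).
P9: dominated by P10 (memory 255≥254, vCPUs 46≥30, price 50.79≤117.30).
P10: not dominated (best memory).

P2, P3, P4, P6, P8, P10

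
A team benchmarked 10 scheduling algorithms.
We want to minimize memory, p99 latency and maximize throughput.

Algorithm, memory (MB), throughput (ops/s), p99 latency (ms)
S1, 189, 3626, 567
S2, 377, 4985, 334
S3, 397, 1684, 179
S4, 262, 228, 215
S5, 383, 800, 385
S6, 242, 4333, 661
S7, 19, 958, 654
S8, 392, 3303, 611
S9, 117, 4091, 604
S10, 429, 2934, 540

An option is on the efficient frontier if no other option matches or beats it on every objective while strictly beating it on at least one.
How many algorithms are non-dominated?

7

S1: not dominated.
S2: not dominated (best throughput).
S3: not dominated (best p99 latency).
S4: not dominated.
S5: dominated by S2 (memory 377≤383, throughput 4985≥800, p99 latency 334≤385).
S6: not dominated.
S7: not dominated (best memory).
S8: dominated by S1 (memory 189≤392, throughput 3626≥3303, p99 latency 567≤611).
S9: not dominated.
S10: dominated by S2 (memory 377≤429, throughput 4985≥2934, p99 latency 334≤540).
Pareto-optimal: S1, S2, S3, S4, S6, S7, S9 → 7.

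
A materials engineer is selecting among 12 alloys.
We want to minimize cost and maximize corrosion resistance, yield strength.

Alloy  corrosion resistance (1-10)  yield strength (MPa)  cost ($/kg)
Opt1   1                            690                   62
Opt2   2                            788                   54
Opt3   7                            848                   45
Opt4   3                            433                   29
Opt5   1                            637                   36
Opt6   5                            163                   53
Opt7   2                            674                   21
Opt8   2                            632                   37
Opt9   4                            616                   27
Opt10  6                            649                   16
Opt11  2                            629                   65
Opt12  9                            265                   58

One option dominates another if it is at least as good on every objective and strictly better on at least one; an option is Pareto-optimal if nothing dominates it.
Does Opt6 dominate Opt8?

Opt6 vs Opt8: Opt6 is worse on yield strength (163 vs 632), so it does not dominate Opt8.

No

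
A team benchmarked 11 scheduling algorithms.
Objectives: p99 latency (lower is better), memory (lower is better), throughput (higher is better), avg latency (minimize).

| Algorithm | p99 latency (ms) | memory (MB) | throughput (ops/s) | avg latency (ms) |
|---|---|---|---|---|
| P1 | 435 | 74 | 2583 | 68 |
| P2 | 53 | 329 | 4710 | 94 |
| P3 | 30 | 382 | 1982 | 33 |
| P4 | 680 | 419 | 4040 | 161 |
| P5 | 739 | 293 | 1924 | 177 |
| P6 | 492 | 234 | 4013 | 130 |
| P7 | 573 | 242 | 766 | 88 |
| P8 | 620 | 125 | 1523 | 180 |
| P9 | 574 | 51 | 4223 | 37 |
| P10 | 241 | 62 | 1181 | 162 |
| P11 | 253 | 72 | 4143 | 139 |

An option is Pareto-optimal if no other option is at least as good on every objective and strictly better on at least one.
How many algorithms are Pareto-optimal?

P1: not dominated.
P2: not dominated (best throughput).
P3: not dominated (best p99 latency).
P4: dominated by P2 (p99 latency 53≤680, memory 329≤419, throughput 4710≥4040, avg latency 94≤161).
P5: dominated by P1 (p99 latency 435≤739, memory 74≤293, throughput 2583≥1924, avg latency 68≤177).
P6: not dominated.
P7: dominated by P1 (p99 latency 435≤573, memory 74≤242, throughput 2583≥766, avg latency 68≤88).
P8: dominated by P1 (p99 latency 435≤620, memory 74≤125, throughput 2583≥1523, avg latency 68≤180).
P9: not dominated (best memory).
P10: not dominated.
P11: not dominated.
Pareto-optimal: P1, P2, P3, P6, P9, P10, P11 → 7.

7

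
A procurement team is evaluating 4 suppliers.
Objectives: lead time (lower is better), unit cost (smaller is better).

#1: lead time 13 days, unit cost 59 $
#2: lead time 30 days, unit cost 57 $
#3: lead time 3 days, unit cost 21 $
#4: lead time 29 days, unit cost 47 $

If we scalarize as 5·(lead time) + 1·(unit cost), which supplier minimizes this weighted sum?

#3

#1: 5·13 + 1·59 = 124
#2: 5·30 + 1·57 = 207
#3: 5·3 + 1·21 = 36
#4: 5·29 + 1·47 = 192
Lowest: #3 at 36.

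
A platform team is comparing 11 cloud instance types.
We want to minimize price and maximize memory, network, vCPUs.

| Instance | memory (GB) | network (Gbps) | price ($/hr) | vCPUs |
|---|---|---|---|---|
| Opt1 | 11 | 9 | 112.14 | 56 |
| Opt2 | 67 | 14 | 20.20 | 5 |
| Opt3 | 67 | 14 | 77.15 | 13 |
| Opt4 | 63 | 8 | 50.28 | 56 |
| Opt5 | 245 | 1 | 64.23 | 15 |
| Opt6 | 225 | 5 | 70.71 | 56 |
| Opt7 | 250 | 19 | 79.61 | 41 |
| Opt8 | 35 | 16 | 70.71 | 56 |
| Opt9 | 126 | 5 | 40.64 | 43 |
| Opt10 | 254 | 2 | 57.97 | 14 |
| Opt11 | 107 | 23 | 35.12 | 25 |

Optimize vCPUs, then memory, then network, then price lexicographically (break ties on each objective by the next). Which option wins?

First maximize vCPUs: best is 56, kept {Opt1, Opt4, Opt6, Opt8}.
Then maximize memory: best is 225, kept {Opt6}.

Opt6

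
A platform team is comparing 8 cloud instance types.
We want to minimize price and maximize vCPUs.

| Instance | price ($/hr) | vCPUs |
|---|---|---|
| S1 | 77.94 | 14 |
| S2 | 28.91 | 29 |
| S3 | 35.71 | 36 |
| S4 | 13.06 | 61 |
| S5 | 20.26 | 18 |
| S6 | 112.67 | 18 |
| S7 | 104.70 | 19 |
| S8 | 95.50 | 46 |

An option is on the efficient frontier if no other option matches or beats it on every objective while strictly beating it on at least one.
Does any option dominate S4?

S1: worse on price (77.94 vs 13.06).
S2: worse on price (28.91 vs 13.06).
S3: worse on price (35.71 vs 13.06).
S5: worse on price (20.26 vs 13.06).
S6: worse on price (112.67 vs 13.06).
S7: worse on price (104.70 vs 13.06).
S8: worse on price (95.50 vs 13.06).
No option is at least as good as S4 on every objective and strictly better on one.

No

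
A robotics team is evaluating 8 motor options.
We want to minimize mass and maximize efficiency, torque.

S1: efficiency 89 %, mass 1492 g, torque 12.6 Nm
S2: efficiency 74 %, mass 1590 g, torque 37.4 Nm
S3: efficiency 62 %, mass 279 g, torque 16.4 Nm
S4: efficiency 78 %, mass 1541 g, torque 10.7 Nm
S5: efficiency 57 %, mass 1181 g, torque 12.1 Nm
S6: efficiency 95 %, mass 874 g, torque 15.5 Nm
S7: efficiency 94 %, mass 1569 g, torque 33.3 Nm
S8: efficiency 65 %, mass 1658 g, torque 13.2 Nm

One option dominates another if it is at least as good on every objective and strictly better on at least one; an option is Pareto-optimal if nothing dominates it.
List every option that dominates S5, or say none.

S3: efficiency 62≥57, mass 279≤1181, torque 16.4≥12.1 — dominates S5.
S6: efficiency 95≥57, mass 874≤1181, torque 15.5≥12.1 — dominates S5.
Others (S1, S2, S4, S7, S8) are each worse than S5 on at least one objective.

S3, S6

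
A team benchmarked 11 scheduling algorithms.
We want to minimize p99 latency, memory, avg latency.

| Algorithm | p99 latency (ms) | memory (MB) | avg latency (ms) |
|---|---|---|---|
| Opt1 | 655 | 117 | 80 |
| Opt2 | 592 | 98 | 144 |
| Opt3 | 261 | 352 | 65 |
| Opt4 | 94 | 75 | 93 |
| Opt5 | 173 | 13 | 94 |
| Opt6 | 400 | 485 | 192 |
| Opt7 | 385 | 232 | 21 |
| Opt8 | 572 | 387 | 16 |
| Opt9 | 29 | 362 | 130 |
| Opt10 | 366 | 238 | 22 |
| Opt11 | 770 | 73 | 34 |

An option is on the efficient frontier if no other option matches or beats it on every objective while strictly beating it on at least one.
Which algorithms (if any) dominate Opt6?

Opt3: p99 latency 261≤400, memory 352≤485, avg latency 65≤192 — dominates Opt6.
Opt4: p99 latency 94≤400, memory 75≤485, avg latency 93≤192 — dominates Opt6.
Opt5: p99 latency 173≤400, memory 13≤485, avg latency 94≤192 — dominates Opt6.
Opt7: p99 latency 385≤400, memory 232≤485, avg latency 21≤192 — dominates Opt6.
Opt9: p99 latency 29≤400, memory 362≤485, avg latency 130≤192 — dominates Opt6.
Opt10: p99 latency 366≤400, memory 238≤485, avg latency 22≤192 — dominates Opt6.
Others (Opt1, Opt2, Opt8, Opt11) are each worse than Opt6 on at least one objective.

Opt3, Opt4, Opt5, Opt7, Opt9, Opt10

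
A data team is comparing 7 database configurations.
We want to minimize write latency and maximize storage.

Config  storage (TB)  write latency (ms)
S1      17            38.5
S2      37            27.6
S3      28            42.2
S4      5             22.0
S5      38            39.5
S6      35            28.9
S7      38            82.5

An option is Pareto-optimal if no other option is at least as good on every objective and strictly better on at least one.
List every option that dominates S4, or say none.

S1: worse on write latency (38.5 vs 22.0).
S2: worse on write latency (27.6 vs 22.0).
S3: worse on write latency (42.2 vs 22.0).
S5: worse on write latency (39.5 vs 22.0).
S6: worse on write latency (28.9 vs 22.0).
S7: worse on write latency (82.5 vs 22.0).
No option dominates S4.

none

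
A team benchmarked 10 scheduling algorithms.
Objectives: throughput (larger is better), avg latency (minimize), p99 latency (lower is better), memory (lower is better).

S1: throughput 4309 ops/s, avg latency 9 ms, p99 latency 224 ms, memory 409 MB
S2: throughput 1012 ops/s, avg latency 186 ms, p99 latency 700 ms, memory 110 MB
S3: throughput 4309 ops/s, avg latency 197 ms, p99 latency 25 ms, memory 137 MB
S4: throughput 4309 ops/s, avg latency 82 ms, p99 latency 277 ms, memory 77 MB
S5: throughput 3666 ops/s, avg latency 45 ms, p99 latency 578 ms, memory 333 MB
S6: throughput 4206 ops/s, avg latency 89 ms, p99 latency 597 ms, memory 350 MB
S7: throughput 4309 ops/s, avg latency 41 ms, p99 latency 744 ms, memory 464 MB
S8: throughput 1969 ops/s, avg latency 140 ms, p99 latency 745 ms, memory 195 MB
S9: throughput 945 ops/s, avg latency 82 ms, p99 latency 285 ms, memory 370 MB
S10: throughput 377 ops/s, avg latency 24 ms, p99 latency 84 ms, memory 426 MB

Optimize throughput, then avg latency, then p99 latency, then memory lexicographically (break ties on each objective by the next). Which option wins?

First maximize throughput: best is 4309, kept {S1, S3, S4, S7}.
Then minimize avg latency: best is 9, kept {S1}.

S1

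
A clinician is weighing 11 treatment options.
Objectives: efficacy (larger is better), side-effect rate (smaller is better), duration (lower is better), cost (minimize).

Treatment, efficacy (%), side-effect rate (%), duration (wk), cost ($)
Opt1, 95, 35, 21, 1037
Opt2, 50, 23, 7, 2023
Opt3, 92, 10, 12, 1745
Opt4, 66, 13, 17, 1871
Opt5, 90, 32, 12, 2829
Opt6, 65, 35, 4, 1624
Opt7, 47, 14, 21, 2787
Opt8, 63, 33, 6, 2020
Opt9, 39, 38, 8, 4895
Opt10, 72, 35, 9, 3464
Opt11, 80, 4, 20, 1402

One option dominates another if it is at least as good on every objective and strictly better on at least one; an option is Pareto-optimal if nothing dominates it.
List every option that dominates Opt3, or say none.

Opt1: worse on side-effect rate (35 vs 10).
Opt2: worse on efficacy (50 vs 92).
Opt4: worse on efficacy (66 vs 92).
Opt5: worse on efficacy (90 vs 92).
Opt6: worse on efficacy (65 vs 92).
Opt7: worse on efficacy (47 vs 92).
Opt8: worse on efficacy (63 vs 92).
Opt9: worse on efficacy (39 vs 92).
Opt10: worse on efficacy (72 vs 92).
Opt11: worse on efficacy (80 vs 92).
No option dominates Opt3.

none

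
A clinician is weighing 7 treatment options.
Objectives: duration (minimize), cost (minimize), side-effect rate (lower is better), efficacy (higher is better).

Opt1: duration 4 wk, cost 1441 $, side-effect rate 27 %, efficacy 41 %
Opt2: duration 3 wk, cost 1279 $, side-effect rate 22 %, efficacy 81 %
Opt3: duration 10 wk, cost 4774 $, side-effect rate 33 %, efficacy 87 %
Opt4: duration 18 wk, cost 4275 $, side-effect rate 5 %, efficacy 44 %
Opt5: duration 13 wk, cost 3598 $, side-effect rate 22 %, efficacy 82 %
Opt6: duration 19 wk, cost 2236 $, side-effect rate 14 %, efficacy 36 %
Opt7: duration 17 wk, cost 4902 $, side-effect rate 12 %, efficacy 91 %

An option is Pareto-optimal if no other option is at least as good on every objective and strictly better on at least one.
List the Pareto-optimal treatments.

Opt2, Opt3, Opt4, Opt5, Opt6, Opt7

Opt1: dominated by Opt2 (duration 3≤4, cost 1279≤1441, side-effect rate 22≤27, efficacy 81≥41).
Opt2: not dominated (best duration).
Opt3: not dominated.
Opt4: not dominated (best side-effect rate).
Opt5: not dominated.
Opt6: not dominated.
Opt7: not dominated (best efficacy).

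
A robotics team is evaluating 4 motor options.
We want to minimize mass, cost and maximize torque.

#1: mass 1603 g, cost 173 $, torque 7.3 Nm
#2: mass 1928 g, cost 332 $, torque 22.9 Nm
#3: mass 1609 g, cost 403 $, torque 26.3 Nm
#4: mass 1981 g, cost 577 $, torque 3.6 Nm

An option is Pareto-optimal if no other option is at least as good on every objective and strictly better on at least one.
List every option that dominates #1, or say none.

#2: worse on mass (1928 vs 1603).
#3: worse on mass (1609 vs 1603).
#4: worse on mass (1981 vs 1603).
No option dominates #1.

none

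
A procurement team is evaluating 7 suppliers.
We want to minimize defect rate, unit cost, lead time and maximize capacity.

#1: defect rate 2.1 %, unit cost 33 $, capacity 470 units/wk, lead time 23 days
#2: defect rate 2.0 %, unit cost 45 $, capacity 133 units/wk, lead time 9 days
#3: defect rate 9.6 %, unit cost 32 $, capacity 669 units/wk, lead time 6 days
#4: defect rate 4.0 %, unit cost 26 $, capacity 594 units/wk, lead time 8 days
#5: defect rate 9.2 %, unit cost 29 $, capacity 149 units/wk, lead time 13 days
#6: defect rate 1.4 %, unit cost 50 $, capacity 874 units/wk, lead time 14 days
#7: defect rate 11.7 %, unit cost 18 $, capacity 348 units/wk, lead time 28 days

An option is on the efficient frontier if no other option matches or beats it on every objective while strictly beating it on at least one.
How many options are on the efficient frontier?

#1: not dominated.
#2: not dominated.
#3: not dominated (best lead time).
#4: not dominated.
#5: dominated by #4 (defect rate 4.0≤9.2, unit cost 26≤29, capacity 594≥149, lead time 8≤13).
#6: not dominated (best defect rate).
#7: not dominated (best unit cost).
Pareto-optimal: #1, #2, #3, #4, #6, #7 → 6.

6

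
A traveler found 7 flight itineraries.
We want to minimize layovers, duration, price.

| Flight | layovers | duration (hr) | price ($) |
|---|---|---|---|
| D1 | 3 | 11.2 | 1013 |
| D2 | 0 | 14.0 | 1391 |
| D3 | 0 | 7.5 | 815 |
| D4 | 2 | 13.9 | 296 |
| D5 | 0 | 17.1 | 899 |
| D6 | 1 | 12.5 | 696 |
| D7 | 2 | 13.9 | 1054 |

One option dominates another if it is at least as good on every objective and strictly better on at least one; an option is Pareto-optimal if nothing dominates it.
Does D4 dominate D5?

D4 vs D5: D4 is worse on layovers (2 vs 0), so it does not dominate D5.

No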